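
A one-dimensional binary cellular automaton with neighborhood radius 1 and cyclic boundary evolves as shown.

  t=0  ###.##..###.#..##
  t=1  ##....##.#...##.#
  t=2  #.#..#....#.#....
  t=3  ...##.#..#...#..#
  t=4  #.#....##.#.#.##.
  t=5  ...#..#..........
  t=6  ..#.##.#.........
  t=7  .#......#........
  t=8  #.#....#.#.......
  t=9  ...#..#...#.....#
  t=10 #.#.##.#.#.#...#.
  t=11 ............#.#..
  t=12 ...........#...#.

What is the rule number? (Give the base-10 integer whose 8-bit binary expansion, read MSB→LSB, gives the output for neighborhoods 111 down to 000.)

  ###|#  b7=1 t=0,i=0
  ##.|.  b6=0 t=0,i=2
  #.#|.  b5=0 t=0,i=3
  #..|#  b4=1 t=0,i=6
  .##|.  b3=0 t=0,i=4
  .#.|.  b2=0 t=0,i=12
  ..#|#  b1=1 t=0,i=7
  ...|.  b0=0 t=1,i=3
  bits 10010010 = 146

146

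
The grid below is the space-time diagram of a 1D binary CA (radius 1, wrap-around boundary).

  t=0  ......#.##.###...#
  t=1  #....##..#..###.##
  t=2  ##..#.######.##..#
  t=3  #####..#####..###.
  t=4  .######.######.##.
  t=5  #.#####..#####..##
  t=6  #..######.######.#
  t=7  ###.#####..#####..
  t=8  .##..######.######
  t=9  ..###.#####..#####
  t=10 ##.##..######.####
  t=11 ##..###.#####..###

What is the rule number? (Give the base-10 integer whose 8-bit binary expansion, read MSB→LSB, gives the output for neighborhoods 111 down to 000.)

214

  [7] ### => #  t=0,i=12
  [6] ##. => #  t=0,i=9
  [5] #.# => .  t=0,i=7
  [4] #.. => #  t=0,i=0
  [3] .## => .  t=0,i=8
  [2] .#. => #  t=0,i=6
  [1] ..# => #  t=0,i=5
  [0] ... => .  t=0,i=1
  bits 11010110 = 214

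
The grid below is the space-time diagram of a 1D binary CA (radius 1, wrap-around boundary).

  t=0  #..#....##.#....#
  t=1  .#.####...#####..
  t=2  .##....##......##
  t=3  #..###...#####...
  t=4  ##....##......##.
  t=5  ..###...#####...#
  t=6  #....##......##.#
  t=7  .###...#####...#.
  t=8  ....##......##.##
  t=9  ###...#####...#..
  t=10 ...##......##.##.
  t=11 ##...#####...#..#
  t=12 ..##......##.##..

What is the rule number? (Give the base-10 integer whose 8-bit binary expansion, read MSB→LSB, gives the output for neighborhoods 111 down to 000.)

  [7] ### => .  t=1,i=4
  [6] ##. => .  t=0,i=0
  [5] #.# => #  t=0,i=10
  [4] #.. => #  t=0,i=1
  [3] .## => .  t=0,i=8
  [2] .#. => #  t=0,i=3
  [1] ..# => .  t=0,i=2
  [0] ... => #  t=0,i=5
  bits 00110101 = 53

53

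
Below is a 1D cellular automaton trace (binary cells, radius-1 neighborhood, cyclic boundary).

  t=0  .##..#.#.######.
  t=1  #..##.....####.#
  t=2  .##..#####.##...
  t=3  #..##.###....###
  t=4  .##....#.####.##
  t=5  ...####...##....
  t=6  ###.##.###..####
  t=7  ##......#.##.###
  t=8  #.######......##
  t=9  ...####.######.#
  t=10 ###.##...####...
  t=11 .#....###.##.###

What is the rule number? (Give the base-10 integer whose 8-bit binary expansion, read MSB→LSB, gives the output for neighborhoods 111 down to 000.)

  ### -> #   bit 7 = 1  t=0,i=10
  ##. -> .   bit 6 = 0  t=0,i=2
  #.# -> .   bit 5 = 0  t=0,i=6
  #.. -> #   bit 4 = 1  t=0,i=3
  .## -> .   bit 3 = 0  t=0,i=1
  .#. -> .   bit 2 = 0  t=0,i=5
  ..# -> #   bit 1 = 1  t=0,i=0
  ... -> #   bit 0 = 1  t=1,i=6
  bits 10010011 = 147

147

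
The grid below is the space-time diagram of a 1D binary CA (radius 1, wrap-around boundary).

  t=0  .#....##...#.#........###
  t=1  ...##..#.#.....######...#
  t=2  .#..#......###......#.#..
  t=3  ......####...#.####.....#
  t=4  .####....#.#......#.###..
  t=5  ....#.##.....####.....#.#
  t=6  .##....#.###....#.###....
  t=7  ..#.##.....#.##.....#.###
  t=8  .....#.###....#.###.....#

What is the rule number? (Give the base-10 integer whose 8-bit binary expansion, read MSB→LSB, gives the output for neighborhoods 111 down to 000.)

  ###|.  b7=0 t=0,i=23
  ##.|#  b6=1 t=0,i=7
  #.#|.  b5=0 t=0,i=0
  #..|.  b4=0 t=0,i=2
  .##|.  b3=0 t=0,i=6
  .#.|.  b2=0 t=0,i=1
  ..#|.  b1=0 t=0,i=5
  ...|#  b0=1 t=0,i=3
  bits 01000001 = 65

65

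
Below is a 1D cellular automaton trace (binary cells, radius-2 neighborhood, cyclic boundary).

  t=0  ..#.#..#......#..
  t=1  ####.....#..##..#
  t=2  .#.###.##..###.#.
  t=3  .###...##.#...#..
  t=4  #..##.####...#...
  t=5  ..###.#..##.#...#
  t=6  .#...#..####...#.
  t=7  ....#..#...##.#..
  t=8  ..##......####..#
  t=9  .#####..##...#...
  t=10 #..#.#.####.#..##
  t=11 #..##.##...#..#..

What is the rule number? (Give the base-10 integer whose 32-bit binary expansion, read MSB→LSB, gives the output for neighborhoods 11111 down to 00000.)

  ##### -> #   bit 31 = 1  t=1,i=1
  ####. -> .   bit 30 = 0  t=1,i=2
  ###.# -> .   bit 29 = 0  t=2,i=5
  ###.. -> #   bit 28 = 1  t=1,i=3
  ##.## -> .   bit 27 = 0  t=2,i=6
  ##.#. -> #   bit 26 = 1  t=2,i=14
  ##..# -> .   bit 25 = 0  t=1,i=14
  ##... -> #   bit 24 = 1  t=1,i=4
  #.### -> #   bit 23 = 1  t=2,i=3
  #.##. -> #   bit 22 = 1  t=2,i=7
  #.#.# -> .   bit 21 = 0  t=10,i=5
  #.#.. -> .   bit 20 = 0  t=0,i=4
  #..## -> #   bit 19 = 1  t=1,i=11
  #..#. -> .   bit 18 = 0  t=0,i=6
  #...# -> .   bit 17 = 0  t=3,i=5
  #.... -> #   bit 16 = 1  t=0,i=9
  .#### -> .   bit 15 = 0  t=1,i=0
  .###. -> .   bit 14 = 0  t=2,i=4
  .##.# -> #   bit 13 = 1  t=3,i=8
  .##.. -> #   bit 12 = 1  t=1,i=13
  .#.## -> #   bit 11 = 1  t=2,i=2
  .#.#. -> #   bit 10 = 1  t=0,i=3
  .#..# -> .   bit 9 = 0  t=0,i=5
  .#... -> .   bit 8 = 0  t=0,i=8
  ..### -> .   bit 7 = 0  t=1,i=16
  ..##. -> #   bit 6 = 1  t=1,i=12
  ..#.# -> #   bit 5 = 1  t=0,i=2
  ..#.. -> .   bit 4 = 0  t=0,i=7
  ...## -> #   bit 3 = 1  t=3,i=0
  ...#. -> #   bit 2 = 1  t=0,i=1
  ....# -> #   bit 1 = 1  t=0,i=0
  ..... -> .   bit 0 = 0  t=0,i=10
  bits 10010101110010010011110001101110 = 2512993390

2512993390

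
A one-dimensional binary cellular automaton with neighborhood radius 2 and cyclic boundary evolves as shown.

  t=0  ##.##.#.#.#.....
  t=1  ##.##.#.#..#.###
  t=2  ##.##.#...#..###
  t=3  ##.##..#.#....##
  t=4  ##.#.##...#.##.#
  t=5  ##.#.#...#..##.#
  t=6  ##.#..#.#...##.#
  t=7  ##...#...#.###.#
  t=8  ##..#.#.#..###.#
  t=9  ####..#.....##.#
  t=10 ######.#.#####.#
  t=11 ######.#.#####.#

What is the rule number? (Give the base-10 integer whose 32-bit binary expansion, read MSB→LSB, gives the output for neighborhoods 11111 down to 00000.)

  [31] ##### => #  t=1,i=15
  [30] ####. => #  t=1,i=0
  [29] ###.# => #  t=1,i=1
  [28] ###.. => #  t=7,i=1
  [27] ##.## => .  t=0,i=2
  [26] ##.#. => .  t=0,i=5
  [25] ##..# => #  t=3,i=5
  [24] ##... => .  t=4,i=7
  [23] #.### => #  t=1,i=13
  [22] #.##. => #  t=0,i=3
  [21] #.#.# => #  t=0,i=6
  [20] #.#.. => .  t=0,i=10
  [19] #..## => .  t=2,i=12
  [18] #..#. => #  t=1,i=10
  [17] #...# => .  t=2,i=8
  [16] #.... => .  t=0,i=12
  [15] .#### => #  t=1,i=14
  [14] .###. => #  t=4,i=0
  [13] .##.# => #  t=0,i=1
  [12] .##.. => .  t=3,i=4
  [11] .#.## => .  t=1,i=12
  [10] .#.#. => .  t=0,i=7
  [9] .#..# => .  t=1,i=9
  [8] .#... => #  t=0,i=11
  [7] ..### => .  t=2,i=13
  [6] ..##. => #  t=0,i=0
  [5] ..#.# => .  t=1,i=11
  [4] ..#.. => .  t=2,i=10
  [3] ...## => #  t=0,i=15
  [2] ...#. => #  t=2,i=9
  [1] ....# => #  t=0,i=14
  [0] ..... => #  t=0,i=13
  bits 11110010111001001110000101001111 = 4075086159

4075086159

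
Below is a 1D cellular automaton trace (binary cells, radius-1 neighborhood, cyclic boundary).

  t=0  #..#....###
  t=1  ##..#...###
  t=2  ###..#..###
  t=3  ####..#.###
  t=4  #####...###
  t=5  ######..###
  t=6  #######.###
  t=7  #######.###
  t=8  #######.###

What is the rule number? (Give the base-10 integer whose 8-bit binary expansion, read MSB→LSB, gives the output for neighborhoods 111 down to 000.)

216

  ### -> #   bit 7 = 1  t=0,i=9
  ##. -> #   bit 6 = 1  t=0,i=0
  #.# -> .   bit 5 = 0  t=3,i=7
  #.. -> #   bit 4 = 1  t=0,i=1
  .## -> #   bit 3 = 1  t=0,i=8
  .#. -> .   bit 2 = 0  t=0,i=3
  ..# -> .   bit 1 = 0  t=0,i=2
  ... -> .   bit 0 = 0  t=0,i=5
  bits 11011000 = 216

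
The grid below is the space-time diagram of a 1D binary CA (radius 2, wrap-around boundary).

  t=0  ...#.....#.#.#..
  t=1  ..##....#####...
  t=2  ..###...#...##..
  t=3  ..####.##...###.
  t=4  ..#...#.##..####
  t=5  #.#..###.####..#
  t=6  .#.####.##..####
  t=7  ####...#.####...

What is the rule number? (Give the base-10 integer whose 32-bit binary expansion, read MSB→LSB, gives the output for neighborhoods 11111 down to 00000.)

  [31] ##### => .  t=1,i=10
  [30] ####. => .  t=1,i=11
  [29] ###.# => .  t=3,i=5
  [28] ###.. => #  t=1,i=12
  [27] ##.## => #  t=3,i=6
  [26] ##.#. => #  t=5,i=1
  [25] ##..# => #  t=4,i=0
  [24] ##... => #  t=1,i=4
  [23] #.### => #  t=5,i=9
  [22] #.##. => .  t=3,i=7
  [21] #.#.# => #  t=0,i=11
  [20] #.#.. => .  t=0,i=13
  [19] #..## => #  t=4,i=11
  [18] #..#. => .  t=4,i=1
  [17] #...# => .  t=2,i=6
  [16] #.... => .  t=0,i=5
  [15] .#### => .  t=1,i=9
  [14] .###. => #  t=2,i=3
  [13] .##.# => .  t=5,i=0
  [12] .##.. => #  t=1,i=3
  [11] .#.## => #  t=4,i=7
  [10] .#.#. => #  t=0,i=10
  [9] .#..# => #  t=5,i=3
  [8] .#... => .  t=0,i=4
  [7] ..### => #  t=1,i=8
  [6] ..##. => #  t=1,i=2
  [5] ..#.# => #  t=0,i=9
  [4] ..#.. => #  t=0,i=3
  [3] ...## => .  t=1,i=1
  [2] ...#. => #  t=0,i=2
  [1] ....# => .  t=0,i=1
  [0] ..... => .  t=0,i=0
  bits 00011111101010000101111011110100 = 531128052

531128052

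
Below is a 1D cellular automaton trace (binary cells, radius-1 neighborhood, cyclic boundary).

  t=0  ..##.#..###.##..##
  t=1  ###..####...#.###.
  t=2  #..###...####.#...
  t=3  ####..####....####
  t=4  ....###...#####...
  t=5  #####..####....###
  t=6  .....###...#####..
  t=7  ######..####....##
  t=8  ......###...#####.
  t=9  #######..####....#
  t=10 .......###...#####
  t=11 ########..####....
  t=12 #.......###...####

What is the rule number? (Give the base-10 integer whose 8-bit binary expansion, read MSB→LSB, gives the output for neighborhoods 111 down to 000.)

  ### -> .   bit 7 = 0  t=0,i=9
  ##. -> .   bit 6 = 0  t=0,i=3
  #.# -> .   bit 5 = 0  t=0,i=4
  #.. -> #   bit 4 = 1  t=0,i=0
  .## -> #   bit 3 = 1  t=0,i=2
  .#. -> #   bit 2 = 1  t=0,i=5
  ..# -> #   bit 1 = 1  t=0,i=1
  ... -> #   bit 0 = 1  t=1,i=10
  bits 00011111 = 31

31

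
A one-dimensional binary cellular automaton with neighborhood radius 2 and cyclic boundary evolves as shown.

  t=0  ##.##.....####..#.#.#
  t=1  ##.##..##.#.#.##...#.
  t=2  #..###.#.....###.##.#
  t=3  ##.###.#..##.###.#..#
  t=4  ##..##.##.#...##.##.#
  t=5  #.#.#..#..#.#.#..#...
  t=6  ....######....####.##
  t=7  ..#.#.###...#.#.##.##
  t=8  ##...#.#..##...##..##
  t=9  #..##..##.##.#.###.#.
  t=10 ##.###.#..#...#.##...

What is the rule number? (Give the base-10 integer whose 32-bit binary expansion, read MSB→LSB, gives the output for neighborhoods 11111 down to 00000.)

3797310167

  [31] ##### => #  t=6,i=6
  [30] ####. => #  t=0,i=12
  [29] ###.# => #  t=0,i=1
  [28] ###.. => .  t=0,i=13
  [27] ##.## => .  t=0,i=2
  [26] ##.#. => .  t=1,i=9
  [25] ##..# => #  t=0,i=14
  [24] ##... => .  t=0,i=5
  [23] #.### => .  t=0,i=20
  [22] #.##. => #  t=0,i=3
  [21] #.#.# => .  t=0,i=18
  [20] #.#.. => #  t=2,i=7
  [19] #..## => .  t=1,i=6
  [18] #..#. => #  t=0,i=15
  [17] #...# => #  t=1,i=17
  [16] #.... => .  t=0,i=6
  [15] .#### => .  t=0,i=11
  [14] .###. => #  t=0,i=0
  [13] .##.# => .  t=1,i=1
  [12] .##.. => #  t=0,i=4
  [11] .#.## => #  t=0,i=19
  [10] .#.#. => .  t=0,i=17
  [9] .#..# => #  t=3,i=8
  [8] .#... => .  t=2,i=8
  [7] ..### => #  t=0,i=10
  [6] ..##. => #  t=1,i=7
  [5] ..#.# => .  t=0,i=16
  [4] ..#.. => #  t=5,i=7
  [3] ...## => .  t=0,i=9
  [2] ...#. => #  t=1,i=18
  [1] ....# => #  t=0,i=8
  [0] ..... => #  t=0,i=7
  bits 11100010010101100101101011010111 = 3797310167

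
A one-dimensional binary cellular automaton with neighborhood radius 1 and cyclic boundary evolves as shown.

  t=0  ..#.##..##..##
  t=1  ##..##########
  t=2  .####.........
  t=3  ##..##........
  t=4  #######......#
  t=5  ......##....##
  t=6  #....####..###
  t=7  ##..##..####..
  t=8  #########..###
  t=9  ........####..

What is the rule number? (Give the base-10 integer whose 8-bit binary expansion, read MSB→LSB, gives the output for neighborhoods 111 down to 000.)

  [7] ### => .  t=1,i=0
  [6] ##. => #  t=0,i=5
  [5] #.# => .  t=0,i=3
  [4] #.. => #  t=0,i=0
  [3] .## => #  t=0,i=4
  [2] .#. => .  t=0,i=2
  [1] ..# => #  t=0,i=1
  [0] ... => .  t=2,i=6
  bits 01011010 = 90

90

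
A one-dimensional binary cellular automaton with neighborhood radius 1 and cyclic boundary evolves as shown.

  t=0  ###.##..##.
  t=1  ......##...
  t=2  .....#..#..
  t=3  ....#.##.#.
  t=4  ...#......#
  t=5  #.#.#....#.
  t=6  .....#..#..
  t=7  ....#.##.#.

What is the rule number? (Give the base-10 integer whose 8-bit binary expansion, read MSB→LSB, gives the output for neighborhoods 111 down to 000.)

  nb ###: next=.  (t=0,i=1, bit7=0)
  nb ##.: next=.  (t=0,i=2, bit6=0)
  nb #.#: next=.  (t=0,i=3, bit5=0)
  nb #..: next=#  (t=0,i=6, bit4=1)
  nb .##: next=.  (t=0,i=0, bit3=0)
  nb .#.: next=.  (t=2,i=5, bit2=0)
  nb ..#: next=#  (t=0,i=7, bit1=1)
  nb ...: next=.  (t=1,i=0, bit0=0)
  bits 00010010 = 18

18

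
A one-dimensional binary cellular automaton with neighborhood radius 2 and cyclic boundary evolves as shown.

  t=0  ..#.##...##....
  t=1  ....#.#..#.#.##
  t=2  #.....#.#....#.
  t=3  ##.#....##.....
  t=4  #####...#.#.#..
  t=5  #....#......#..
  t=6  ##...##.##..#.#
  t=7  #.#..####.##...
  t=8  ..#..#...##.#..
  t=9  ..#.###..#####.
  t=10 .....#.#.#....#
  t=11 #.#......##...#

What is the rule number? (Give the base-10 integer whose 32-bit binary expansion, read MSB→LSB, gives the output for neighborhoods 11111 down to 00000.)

257188305

  ##### -> .   bit 31 = 0  t=4,i=2
  ####. -> .   bit 30 = 0  t=4,i=3
  ###.# -> .   bit 29 = 0  t=7,i=8
  ###.. -> .   bit 28 = 0  t=4,i=4
  ##.## -> #   bit 27 = 1  t=6,i=7
  ##.#. -> #   bit 26 = 1  t=3,i=2
  ##..# -> #   bit 25 = 1  t=6,i=10
  ##... -> #   bit 24 = 1  t=0,i=6
  #.### -> .   bit 23 = 0  t=6,i=14
  #.##. -> #   bit 22 = 1  t=0,i=4
  #.#.# -> .   bit 21 = 0  t=1,i=11
  #.#.. -> #   bit 20 = 1  t=1,i=6
  #..## -> .   bit 19 = 0  t=4,i=14
  #..#. -> #   bit 18 = 1  t=1,i=8
  #...# -> .   bit 17 = 0  t=0,i=7
  #.... -> .   bit 16 = 0  t=0,i=12
  .#### -> .   bit 15 = 0  t=4,i=1
  .###. -> #   bit 14 = 1  t=6,i=0
  .##.# -> #   bit 13 = 1  t=3,i=1
  .##.. -> .   bit 12 = 0  t=0,i=5
  .#.## -> .   bit 11 = 0  t=0,i=3
  .#.#. -> .   bit 10 = 0  t=1,i=5
  .#..# -> .   bit 9 = 0  t=1,i=7
  .#... -> #   bit 8 = 1  t=2,i=1
  ..### -> #   bit 7 = 1  t=4,i=0
  ..##. -> #   bit 6 = 1  t=0,i=9
  ..#.# -> .   bit 5 = 0  t=0,i=2
  ..#.. -> #   bit 4 = 1  t=5,i=0
  ...## -> .   bit 3 = 0  t=0,i=8
  ...#. -> .   bit 2 = 0  t=0,i=1
  ....# -> .   bit 1 = 0  t=0,i=0
  ..... -> #   bit 0 = 1  t=0,i=13
  bits 00001111010101000110000111010001 = 257188305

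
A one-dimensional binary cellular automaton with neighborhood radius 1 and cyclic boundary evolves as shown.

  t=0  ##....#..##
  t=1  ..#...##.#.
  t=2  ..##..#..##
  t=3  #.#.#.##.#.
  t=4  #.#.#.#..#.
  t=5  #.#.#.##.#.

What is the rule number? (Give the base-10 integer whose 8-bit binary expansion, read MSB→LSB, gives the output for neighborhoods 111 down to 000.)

28

  ###|.  b7=0 t=0,i=0
  ##.|.  b6=0 t=0,i=1
  #.#|.  b5=0 t=1,i=8
  #..|#  b4=1 t=0,i=2
  .##|#  b3=1 t=0,i=9
  .#.|#  b2=1 t=0,i=6
  ..#|.  b1=0 t=0,i=5
  ...|.  b0=0 t=0,i=3
  bits 00011100 = 28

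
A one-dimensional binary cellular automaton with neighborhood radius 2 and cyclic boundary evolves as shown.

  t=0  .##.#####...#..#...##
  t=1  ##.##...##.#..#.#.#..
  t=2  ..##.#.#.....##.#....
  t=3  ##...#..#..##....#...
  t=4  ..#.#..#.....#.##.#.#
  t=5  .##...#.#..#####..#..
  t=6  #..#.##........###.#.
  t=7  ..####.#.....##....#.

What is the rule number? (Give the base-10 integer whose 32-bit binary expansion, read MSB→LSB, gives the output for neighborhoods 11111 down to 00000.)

  ##### -> .   bit 31 = 0  t=0,i=6
  ####. -> .   bit 30 = 0  t=0,i=7
  ###.# -> .   bit 29 = 0  t=6,i=17
  ###.. -> #   bit 28 = 1  t=0,i=8
  ##.## -> #   bit 27 = 1  t=0,i=0
  ##.#. -> .   bit 26 = 0  t=1,i=10
  ##..# -> #   bit 25 = 1  t=5,i=16
  ##... -> #   bit 24 = 1  t=0,i=9
  #.### -> #   bit 23 = 1  t=0,i=4
  #.##. -> #   bit 22 = 1  t=0,i=1
  #.#.# -> #   bit 21 = 1  t=1,i=16
  #.#.. -> .   bit 20 = 0  t=1,i=11
  #..## -> .   bit 19 = 0  t=1,i=20
  #..#. -> #   bit 18 = 1  t=0,i=14
  #...# -> .   bit 17 = 0  t=0,i=10
  #.... -> .   bit 16 = 0  t=2,i=9
  .#### -> .   bit 15 = 0  t=0,i=5
  .###. -> .   bit 14 = 0  t=6,i=16
  .##.# -> .   bit 13 = 0  t=0,i=2
  .##.. -> .   bit 12 = 0  t=1,i=4
  .#.## -> #   bit 11 = 1  t=4,i=14
  .#.#. -> .   bit 10 = 0  t=1,i=15
  .#..# -> .   bit 9 = 0  t=0,i=13
  .#... -> #   bit 8 = 1  t=0,i=16
  ..### -> .   bit 7 = 0  t=5,i=11
  ..##. -> .   bit 6 = 0  t=0,i=19
  ..#.# -> #   bit 5 = 1  t=1,i=14
  ..#.. -> .   bit 4 = 0  t=0,i=12
  ...## -> #   bit 3 = 1  t=0,i=18
  ...#. -> #   bit 2 = 1  t=0,i=11
  ....# -> #   bit 1 = 1  t=2,i=0
  ..... -> .   bit 0 = 0  t=2,i=10
  bits 00011011111001000000100100101110 = 467929390

467929390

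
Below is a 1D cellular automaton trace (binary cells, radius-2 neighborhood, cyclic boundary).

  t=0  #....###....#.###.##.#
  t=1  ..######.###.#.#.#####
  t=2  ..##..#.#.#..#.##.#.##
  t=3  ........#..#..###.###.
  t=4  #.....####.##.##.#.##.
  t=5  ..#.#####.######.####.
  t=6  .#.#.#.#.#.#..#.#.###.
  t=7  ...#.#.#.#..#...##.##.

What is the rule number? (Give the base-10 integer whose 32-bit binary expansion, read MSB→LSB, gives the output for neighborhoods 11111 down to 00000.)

1482812062

  [31] ##### => .  t=1,i=4
  [30] ####. => #  t=1,i=6
  [29] ###.# => .  t=0,i=16
  [28] ###.. => #  t=0,i=7
  [27] ##.## => #  t=0,i=17
  [26] ##.#. => .  t=1,i=12
  [25] ##..# => .  t=1,i=0
  [24] ##... => .  t=0,i=1
  [23] #.### => .  t=0,i=14
  [22] #.##. => #  t=0,i=18
  [21] #.#.# => #  t=1,i=13
  [20] #.#.. => .  t=2,i=10
  [19] #..## => .  t=1,i=1
  [18] #..#. => .  t=2,i=5
  [17] #...# => .  t=5,i=0
  [16] #.... => #  t=0,i=2
  [15] .#### => #  t=1,i=3
  [14] .###. => #  t=0,i=6
  [13] .##.# => #  t=0,i=19
  [12] .##.. => .  t=0,i=0
  [11] .#.## => #  t=0,i=13
  [10] .#.#. => .  t=1,i=14
  [9] .#..# => #  t=2,i=11
  [8] .#... => .  t=4,i=1
  [7] ..### => #  t=0,i=5
  [6] ..##. => .  t=2,i=2
  [5] ..#.# => .  t=0,i=12
  [4] ..#.. => #  t=3,i=8
  [3] ...## => #  t=0,i=4
  [2] ...#. => #  t=0,i=11
  [1] ....# => #  t=0,i=3
  [0] ..... => .  t=3,i=1
  bits 01011000011000011110101010011110 = 1482812062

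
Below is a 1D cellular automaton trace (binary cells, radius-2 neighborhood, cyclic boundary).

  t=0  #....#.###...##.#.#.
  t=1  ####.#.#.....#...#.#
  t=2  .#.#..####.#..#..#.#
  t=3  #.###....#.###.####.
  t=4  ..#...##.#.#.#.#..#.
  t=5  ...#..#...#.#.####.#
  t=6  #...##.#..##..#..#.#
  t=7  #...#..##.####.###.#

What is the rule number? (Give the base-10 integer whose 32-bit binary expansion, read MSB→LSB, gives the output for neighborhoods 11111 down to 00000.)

  [31] ##### => #  t=1,i=1
  [30] ####. => .  t=1,i=2
  [29] ###.# => #  t=1,i=3
  [28] ###.. => .  t=0,i=9
  [27] ##.## => .  t=3,i=14
  [26] ##.#. => .  t=0,i=15
  [25] ##..# => #  t=6,i=12
  [24] ##... => .  t=0,i=10
  [23] #.### => #  t=0,i=7
  [22] #.##. => #  t=6,i=19
  [21] #.#.# => .  t=0,i=16
  [20] #.#.. => #  t=0,i=0
  [19] #..## => .  t=2,i=5
  [18] #..#. => #  t=2,i=13
  [17] #...# => .  t=0,i=11
  [16] #.... => #  t=0,i=2
  [15] .#### => .  t=1,i=0
  [14] .###. => .  t=0,i=8
  [13] .##.# => .  t=0,i=14
  [12] .##.. => #  t=6,i=0
  [11] .#.## => .  t=0,i=6
  [10] .#.#. => #  t=0,i=17
  [9] .#..# => #  t=2,i=4
  [8] .#... => #  t=0,i=1
  [7] ..### => .  t=2,i=6
  [6] ..##. => #  t=0,i=13
  [5] ..#.# => #  t=0,i=5
  [4] ..#.. => .  t=1,i=13
  [3] ...## => .  t=0,i=12
  [2] ...#. => .  t=0,i=4
  [1] ....# => #  t=0,i=3
  [0] ..... => .  t=1,i=10
  bits 10100010110101010001011101100010 = 2731874146

2731874146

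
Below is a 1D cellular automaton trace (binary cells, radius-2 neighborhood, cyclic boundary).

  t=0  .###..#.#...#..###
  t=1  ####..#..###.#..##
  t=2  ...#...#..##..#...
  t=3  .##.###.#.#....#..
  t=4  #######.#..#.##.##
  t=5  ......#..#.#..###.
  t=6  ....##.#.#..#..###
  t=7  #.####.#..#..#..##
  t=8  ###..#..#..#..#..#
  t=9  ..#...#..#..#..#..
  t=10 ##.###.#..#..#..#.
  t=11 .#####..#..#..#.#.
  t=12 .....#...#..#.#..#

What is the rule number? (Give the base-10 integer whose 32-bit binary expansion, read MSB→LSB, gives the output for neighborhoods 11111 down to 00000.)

  [31] ##### => .  t=1,i=0
  [30] ####. => .  t=1,i=2
  [29] ###.# => #  t=0,i=17
  [28] ###.. => #  t=0,i=3
  [27] ##.## => #  t=0,i=0
  [26] ##.#. => .  t=1,i=12
  [25] ##..# => .  t=0,i=4
  [24] ##... => #  t=5,i=17
  [23] #.### => #  t=0,i=1
  [22] #.##. => .  t=4,i=13
  [21] #.#.# => #  t=3,i=8
  [20] #.#.. => .  t=0,i=8
  [19] #..## => .  t=0,i=14
  [18] #..#. => .  t=0,i=5
  [17] #...# => #  t=0,i=10
  [16] #.... => .  t=2,i=16
  [15] .#### => .  t=1,i=17
  [14] .###. => #  t=0,i=2
  [13] .##.# => #  t=3,i=2
  [12] .##.. => .  t=2,i=11
  [11] .#.## => .  t=4,i=12
  [10] .#.#. => .  t=0,i=7
  [9] .#..# => #  t=0,i=13
  [8] .#... => #  t=0,i=9
  [7] ..### => .  t=0,i=15
  [6] ..##. => #  t=2,i=10
  [5] ..#.# => #  t=0,i=6
  [4] ..#.. => .  t=0,i=12
  [3] ...## => #  t=3,i=0
  [2] ...#. => #  t=0,i=11
  [1] ....# => #  t=2,i=1
  [0] ..... => .  t=2,i=0
  bits 00111001101000100110001101101110 = 966943598

966943598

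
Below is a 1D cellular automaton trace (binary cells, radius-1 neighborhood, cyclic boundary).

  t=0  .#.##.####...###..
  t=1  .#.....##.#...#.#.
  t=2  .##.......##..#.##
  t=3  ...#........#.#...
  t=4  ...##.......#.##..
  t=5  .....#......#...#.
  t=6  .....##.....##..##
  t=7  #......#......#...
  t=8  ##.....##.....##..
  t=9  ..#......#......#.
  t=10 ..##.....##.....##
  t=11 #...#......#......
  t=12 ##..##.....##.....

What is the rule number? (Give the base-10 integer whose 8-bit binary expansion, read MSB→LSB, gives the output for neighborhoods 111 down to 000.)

148

  nb ###: next=#  (t=0,i=7, bit7=1)
  nb ##.: next=.  (t=0,i=4, bit6=0)
  nb #.#: next=.  (t=0,i=2, bit5=0)
  nb #..: next=#  (t=0,i=10, bit4=1)
  nb .##: next=.  (t=0,i=3, bit3=0)
  nb .#.: next=#  (t=0,i=1, bit2=1)
  nb ..#: next=.  (t=0,i=0, bit1=0)
  nb ...: next=.  (t=0,i=11, bit0=0)
  bits 10010100 = 148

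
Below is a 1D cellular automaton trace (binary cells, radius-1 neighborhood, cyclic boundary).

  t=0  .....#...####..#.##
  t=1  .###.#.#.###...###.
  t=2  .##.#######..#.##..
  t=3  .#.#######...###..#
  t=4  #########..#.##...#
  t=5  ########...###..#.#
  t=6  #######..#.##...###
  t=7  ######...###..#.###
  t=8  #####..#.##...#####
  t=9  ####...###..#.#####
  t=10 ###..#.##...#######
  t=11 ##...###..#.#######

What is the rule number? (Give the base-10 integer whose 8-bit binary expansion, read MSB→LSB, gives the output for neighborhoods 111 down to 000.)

173

  [7] ### => #  t=0,i=10
  [6] ##. => .  t=0,i=12
  [5] #.# => #  t=0,i=16
  [4] #.. => .  t=0,i=0
  [3] .## => #  t=0,i=9
  [2] .#. => #  t=0,i=5
  [1] ..# => .  t=0,i=4
  [0] ... => #  t=0,i=1
  bits 10101101 = 173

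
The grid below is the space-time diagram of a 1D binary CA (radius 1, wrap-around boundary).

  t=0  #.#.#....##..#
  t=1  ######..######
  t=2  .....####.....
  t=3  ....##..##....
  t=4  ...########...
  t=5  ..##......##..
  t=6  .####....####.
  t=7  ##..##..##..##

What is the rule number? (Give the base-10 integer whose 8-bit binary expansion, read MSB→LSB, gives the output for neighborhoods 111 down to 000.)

  [7] ### => .  t=1,i=0
  [6] ##. => #  t=0,i=0
  [5] #.# => #  t=0,i=1
  [4] #.. => #  t=0,i=5
  [3] .## => #  t=0,i=9
  [2] .#. => #  t=0,i=2
  [1] ..# => #  t=0,i=8
  [0] ... => .  t=0,i=6
  bits 01111110 = 126

126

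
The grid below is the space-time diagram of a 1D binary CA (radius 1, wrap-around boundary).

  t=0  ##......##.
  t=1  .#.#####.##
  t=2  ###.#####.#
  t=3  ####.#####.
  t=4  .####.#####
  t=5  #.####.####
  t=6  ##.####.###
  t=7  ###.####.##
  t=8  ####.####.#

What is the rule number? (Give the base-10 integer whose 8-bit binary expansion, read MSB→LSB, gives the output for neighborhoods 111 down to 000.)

  nb ###: next=#  (t=1,i=4, bit7=1)
  nb ##.: next=#  (t=0,i=1, bit6=1)
  nb #.#: next=#  (t=0,i=10, bit5=1)
  nb #..: next=.  (t=0,i=2, bit4=0)
  nb .##: next=.  (t=0,i=0, bit3=0)
  nb .#.: next=#  (t=1,i=1, bit2=1)
  nb ..#: next=#  (t=0,i=7, bit1=1)
  nb ...: next=#  (t=0,i=3, bit0=1)
  bits 11100111 = 231

231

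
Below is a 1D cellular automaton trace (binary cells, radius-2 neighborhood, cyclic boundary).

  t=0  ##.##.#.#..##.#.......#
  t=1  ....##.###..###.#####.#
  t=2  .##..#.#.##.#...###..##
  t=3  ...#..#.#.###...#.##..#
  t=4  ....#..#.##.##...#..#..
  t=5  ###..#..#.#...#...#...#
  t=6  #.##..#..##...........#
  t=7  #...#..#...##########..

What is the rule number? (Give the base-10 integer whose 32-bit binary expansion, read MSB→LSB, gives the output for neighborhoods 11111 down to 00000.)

2542907011

  nb #####: next=#  (t=1,i=18, bit31=1)
  nb ####.: next=.  (t=1,i=19, bit30=0)
  nb ###.#: next=.  (t=0,i=1, bit29=0)
  nb ###..: next=#  (t=1,i=9, bit28=1)
  nb ##.##: next=.  (t=0,i=2, bit27=0)
  nb ##.#.: next=#  (t=0,i=5, bit26=1)
  nb ##..#: next=#  (t=1,i=10, bit25=1)
  nb ##...: next=#  (t=3,i=13, bit24=1)
  nb #.###: next=#  (t=1,i=7, bit23=1)
  nb #.##.: next=.  (t=0,i=3, bit22=0)
  nb #.#.#: next=.  (t=0,i=6, bit21=0)
  nb #.#..: next=#  (t=0,i=8, bit20=1)
  nb #..##: next=.  (t=0,i=10, bit19=0)
  nb #..#.: next=.  (t=2,i=4, bit18=0)
  nb #...#: next=.  (t=2,i=14, bit17=0)
  nb #....: next=#  (t=0,i=16, bit16=1)
  nb .####: next=#  (t=1,i=17, bit15=1)
  nb .###.: next=.  (t=0,i=0, bit14=0)
  nb .##.#: next=#  (t=0,i=4, bit13=1)
  nb .##..: next=.  (t=2,i=2, bit12=0)
  nb .#.##: next=#  (t=2,i=8, bit11=1)
  nb .#.#.: next=#  (t=0,i=7, bit10=1)
  nb .#..#: next=#  (t=0,i=9, bit9=1)
  nb .#...: next=.  (t=0,i=15, bit8=0)
  nb ..###: next=#  (t=0,i=22, bit7=1)
  nb ..##.: next=.  (t=0,i=11, bit6=0)
  nb ..#.#: next=.  (t=2,i=5, bit5=0)
  nb ..#..: next=.  (t=3,i=3, bit4=0)
  nb ...##: next=.  (t=0,i=21, bit3=0)
  nb ...#.: next=.  (t=3,i=2, bit2=0)
  nb ....#: next=#  (t=0,i=20, bit1=1)
  nb .....: next=#  (t=0,i=17, bit0=1)
  bits 10010111100100011010111010000011 = 2542907011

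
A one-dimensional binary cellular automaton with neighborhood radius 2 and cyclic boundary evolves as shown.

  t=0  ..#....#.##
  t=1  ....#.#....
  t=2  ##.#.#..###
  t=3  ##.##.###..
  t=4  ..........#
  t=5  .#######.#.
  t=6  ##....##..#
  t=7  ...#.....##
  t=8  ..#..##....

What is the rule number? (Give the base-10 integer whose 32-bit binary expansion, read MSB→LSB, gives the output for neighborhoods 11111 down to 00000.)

  #####|.  b31=0 t=2,i=10
  ####.|#  b30=1 t=2,i=0
  ###.#|#  b29=1 t=2,i=1
  ###..|.  b28=0 t=3,i=8
  ##.##|.  b27=0 t=3,i=2
  ##.#.|.  b26=0 t=2,i=2
  ##..#|.  b25=0 t=0,i=0
  ##...|.  b24=0 t=6,i=2
  #.###|.  b23=0 t=3,i=6
  #.##.|.  b22=0 t=0,i=9
  #.#.#|#  b21=1 t=2,i=3
  #.#..|.  b20=0 t=1,i=6
  #..##|#  b19=1 t=2,i=7
  #..#.|.  b18=0 t=0,i=1
  #...#|.  b17=0 t=7,i=1
  #....|#  b16=1 t=0,i=4
  .####|.  b15=0 t=2,i=9
  .###.|.  b14=0 t=3,i=7
  .##.#|.  b13=0 t=3,i=1
  .##..|.  b12=0 t=0,i=10
  .#.##|.  b11=0 t=0,i=8
  .#.#.|#  b10=1 t=1,i=5
  .#..#|#  b9=1 t=2,i=6
  .#...|.  b8=0 t=0,i=3
  ..###|#  b7=1 t=2,i=8
  ..##.|.  b6=0 t=3,i=0
  ..#.#|.  b5=0 t=0,i=7
  ..#..|.  b4=0 t=0,i=2
  ...##|.  b3=0 t=6,i=5
  ...#.|#  b2=1 t=0,i=6
  ....#|.  b1=0 t=0,i=5
  .....|#  b0=1 t=1,i=0
  bits 01100000001010010000011010000101 = 1613301381

1613301381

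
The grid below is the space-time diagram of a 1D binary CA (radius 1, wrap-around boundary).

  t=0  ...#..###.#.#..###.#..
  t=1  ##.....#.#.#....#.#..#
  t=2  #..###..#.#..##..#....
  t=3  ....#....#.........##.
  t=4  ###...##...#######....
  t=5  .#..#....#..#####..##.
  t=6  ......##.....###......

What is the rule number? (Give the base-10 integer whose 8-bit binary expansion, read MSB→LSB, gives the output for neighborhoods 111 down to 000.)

  ### -> #   bit 7 = 1  t=0,i=7
  ##. -> .   bit 6 = 0  t=0,i=8
  #.# -> #   bit 5 = 1  t=0,i=9
  #.. -> .   bit 4 = 0  t=0,i=4
  .## -> .   bit 3 = 0  t=0,i=6
  .#. -> .   bit 2 = 0  t=0,i=3
  ..# -> .   bit 1 = 0  t=0,i=2
  ... -> #   bit 0 = 1  t=0,i=0
  bits 10100001 = 161

161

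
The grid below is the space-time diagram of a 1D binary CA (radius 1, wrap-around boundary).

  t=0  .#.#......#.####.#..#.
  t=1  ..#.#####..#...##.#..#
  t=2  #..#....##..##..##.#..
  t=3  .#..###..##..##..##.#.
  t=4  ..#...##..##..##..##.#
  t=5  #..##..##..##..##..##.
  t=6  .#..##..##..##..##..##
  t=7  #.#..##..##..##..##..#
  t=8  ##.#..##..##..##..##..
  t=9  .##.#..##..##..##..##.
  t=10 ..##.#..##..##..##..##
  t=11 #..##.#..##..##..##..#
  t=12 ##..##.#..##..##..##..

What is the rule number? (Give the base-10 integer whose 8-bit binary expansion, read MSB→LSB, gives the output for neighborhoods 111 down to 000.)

113

  nb ###: next=.  (t=0,i=13, bit7=0)
  nb ##.: next=#  (t=0,i=15, bit6=1)
  nb #.#: next=#  (t=0,i=2, bit5=1)
  nb #..: next=#  (t=0,i=4, bit4=1)
  nb .##: next=.  (t=0,i=12, bit3=0)
  nb .#.: next=.  (t=0,i=1, bit2=0)
  nb ..#: next=.  (t=0,i=0, bit1=0)
  nb ...: next=#  (t=0,i=5, bit0=1)
  bits 01110001 = 113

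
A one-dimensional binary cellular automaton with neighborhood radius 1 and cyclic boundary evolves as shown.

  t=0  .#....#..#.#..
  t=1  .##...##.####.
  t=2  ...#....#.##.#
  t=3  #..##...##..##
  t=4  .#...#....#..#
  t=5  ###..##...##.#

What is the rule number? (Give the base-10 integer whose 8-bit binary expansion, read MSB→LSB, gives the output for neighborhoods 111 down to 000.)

180

  [7] ### => #  t=1,i=10
  [6] ##. => .  t=1,i=2
  [5] #.# => #  t=0,i=10
  [4] #.. => #  t=0,i=2
  [3] .## => .  t=1,i=1
  [2] .#. => #  t=0,i=1
  [1] ..# => .  t=0,i=0
  [0] ... => .  t=0,i=3
  bits 10110100 = 180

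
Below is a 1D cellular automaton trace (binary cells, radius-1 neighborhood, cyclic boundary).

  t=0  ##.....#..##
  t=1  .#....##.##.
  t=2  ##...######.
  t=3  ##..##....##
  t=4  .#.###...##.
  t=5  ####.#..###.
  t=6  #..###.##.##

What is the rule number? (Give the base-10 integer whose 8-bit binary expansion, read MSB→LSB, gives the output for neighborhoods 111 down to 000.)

  ### -> .   bit 7 = 0  t=0,i=0
  ##. -> #   bit 6 = 1  t=0,i=1
  #.# -> #   bit 5 = 1  t=1,i=8
  #.. -> .   bit 4 = 0  t=0,i=2
  .## -> #   bit 3 = 1  t=0,i=10
  .#. -> #   bit 2 = 1  t=0,i=7
  ..# -> #   bit 1 = 1  t=0,i=6
  ... -> .   bit 0 = 0  t=0,i=3
  bits 01101110 = 110

110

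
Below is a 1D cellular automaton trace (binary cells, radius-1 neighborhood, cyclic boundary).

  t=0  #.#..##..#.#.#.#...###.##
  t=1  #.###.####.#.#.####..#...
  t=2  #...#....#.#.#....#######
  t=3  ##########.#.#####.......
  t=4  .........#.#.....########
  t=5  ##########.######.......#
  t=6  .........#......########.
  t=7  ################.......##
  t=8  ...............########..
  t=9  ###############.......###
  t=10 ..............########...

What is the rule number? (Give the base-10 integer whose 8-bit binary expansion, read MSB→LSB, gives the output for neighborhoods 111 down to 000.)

87

  ###|.  b7=0 t=0,i=20
  ##.|#  b6=1 t=0,i=0
  #.#|.  b5=0 t=0,i=1
  #..|#  b4=1 t=0,i=3
  .##|.  b3=0 t=0,i=5
  .#.|#  b2=1 t=0,i=2
  ..#|#  b1=1 t=0,i=4
  ...|#  b0=1 t=0,i=17
  bits 01010111 = 87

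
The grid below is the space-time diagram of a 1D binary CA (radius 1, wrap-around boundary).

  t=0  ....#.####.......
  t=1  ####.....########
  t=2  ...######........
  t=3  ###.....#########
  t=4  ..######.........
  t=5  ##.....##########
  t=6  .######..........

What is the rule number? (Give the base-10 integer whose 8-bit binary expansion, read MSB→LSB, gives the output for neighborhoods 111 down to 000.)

83

  nb ###: next=.  (t=0,i=7, bit7=0)
  nb ##.: next=#  (t=0,i=9, bit6=1)
  nb #.#: next=.  (t=0,i=5, bit5=0)
  nb #..: next=#  (t=0,i=10, bit4=1)
  nb .##: next=.  (t=0,i=6, bit3=0)
  nb .#.: next=.  (t=0,i=4, bit2=0)
  nb ..#: next=#  (t=0,i=3, bit1=1)
  nb ...: next=#  (t=0,i=0, bit0=1)
  bits 01010011 = 83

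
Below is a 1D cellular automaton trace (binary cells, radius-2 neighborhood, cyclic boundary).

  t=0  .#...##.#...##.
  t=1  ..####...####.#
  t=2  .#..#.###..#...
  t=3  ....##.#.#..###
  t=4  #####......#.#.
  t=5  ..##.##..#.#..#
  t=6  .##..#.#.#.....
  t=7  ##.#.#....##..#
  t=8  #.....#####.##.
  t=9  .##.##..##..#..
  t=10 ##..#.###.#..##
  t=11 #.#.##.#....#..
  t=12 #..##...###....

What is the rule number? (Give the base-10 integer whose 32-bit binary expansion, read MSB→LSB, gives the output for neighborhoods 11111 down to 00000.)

3276491114

  [31] ##### => #  t=4,i=2
  [30] ####. => #  t=1,i=4
  [29] ###.# => .  t=1,i=12
  [28] ###.. => .  t=1,i=5
  [27] ##.## => .  t=5,i=4
  [26] ##.#. => .  t=0,i=7
  [25] ##..# => #  t=0,i=14
  [24] ##... => #  t=1,i=6
  [23] #.### => .  t=2,i=6
  [22] #.##. => #  t=5,i=5
  [21] #.#.# => .  t=3,i=7
  [20] #.#.. => .  t=0,i=8
  [19] #..## => #  t=1,i=1
  [18] #..#. => .  t=0,i=0
  [17] #...# => #  t=0,i=3
  [16] #.... => #  t=2,i=13
  [15] .#### => .  t=1,i=3
  [14] .###. => #  t=2,i=7
  [13] .##.# => .  t=0,i=6
  [12] .##.. => .  t=0,i=13
  [11] .#.## => #  t=2,i=5
  [10] .#.#. => .  t=3,i=8
  [9] .#..# => .  t=1,i=0
  [8] .#... => #  t=0,i=2
  [7] ..### => .  t=1,i=2
  [6] ..##. => #  t=0,i=5
  [5] ..#.# => #  t=2,i=4
  [4] ..#.. => .  t=0,i=1
  [3] ...## => #  t=0,i=4
  [2] ...#. => .  t=2,i=0
  [1] ....# => #  t=2,i=14
  [0] ..... => .  t=4,i=7
  bits 11000011010010110100100101101010 = 3276491114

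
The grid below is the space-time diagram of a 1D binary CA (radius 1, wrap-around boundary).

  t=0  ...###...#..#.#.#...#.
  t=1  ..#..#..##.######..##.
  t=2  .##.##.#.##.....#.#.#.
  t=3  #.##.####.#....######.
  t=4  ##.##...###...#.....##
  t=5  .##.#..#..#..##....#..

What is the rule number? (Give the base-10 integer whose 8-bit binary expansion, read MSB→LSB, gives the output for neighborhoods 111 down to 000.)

  [7] ### => .  t=0,i=4
  [6] ##. => #  t=0,i=5
  [5] #.# => #  t=0,i=13
  [4] #.. => .  t=0,i=6
  [3] .## => .  t=0,i=3
  [2] .#. => #  t=0,i=9
  [1] ..# => #  t=0,i=2
  [0] ... => .  t=0,i=0
  bits 01100110 = 102

102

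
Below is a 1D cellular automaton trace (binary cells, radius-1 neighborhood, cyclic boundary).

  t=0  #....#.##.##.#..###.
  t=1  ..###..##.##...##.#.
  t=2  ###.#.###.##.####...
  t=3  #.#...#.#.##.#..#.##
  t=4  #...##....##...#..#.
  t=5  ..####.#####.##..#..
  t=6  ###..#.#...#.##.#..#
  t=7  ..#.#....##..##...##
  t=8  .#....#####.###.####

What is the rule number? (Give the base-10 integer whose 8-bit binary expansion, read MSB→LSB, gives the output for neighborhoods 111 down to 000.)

  [7] ### => .  t=0,i=17
  [6] ##. => #  t=0,i=8
  [5] #.# => .  t=0,i=6
  [4] #.. => .  t=0,i=1
  [3] .## => #  t=0,i=7
  [2] .#. => .  t=0,i=0
  [1] ..# => #  t=0,i=4
  [0] ... => #  t=0,i=2
  bits 01001011 = 75

75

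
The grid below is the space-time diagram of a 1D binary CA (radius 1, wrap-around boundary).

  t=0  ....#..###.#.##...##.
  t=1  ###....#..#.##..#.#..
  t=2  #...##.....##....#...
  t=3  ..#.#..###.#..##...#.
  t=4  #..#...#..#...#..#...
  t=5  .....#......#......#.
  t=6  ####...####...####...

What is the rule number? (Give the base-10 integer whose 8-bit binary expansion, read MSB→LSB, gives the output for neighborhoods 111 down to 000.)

  nb ###: next=.  (t=0,i=8, bit7=0)
  nb ##.: next=.  (t=0,i=9, bit6=0)
  nb #.#: next=#  (t=0,i=10, bit5=1)
  nb #..: next=.  (t=0,i=5, bit4=0)
  nb .##: next=#  (t=0,i=7, bit3=1)
  nb .#.: next=.  (t=0,i=4, bit2=0)
  nb ..#: next=.  (t=0,i=3, bit1=0)
  nb ...: next=#  (t=0,i=0, bit0=1)
  bits 00101001 = 41

41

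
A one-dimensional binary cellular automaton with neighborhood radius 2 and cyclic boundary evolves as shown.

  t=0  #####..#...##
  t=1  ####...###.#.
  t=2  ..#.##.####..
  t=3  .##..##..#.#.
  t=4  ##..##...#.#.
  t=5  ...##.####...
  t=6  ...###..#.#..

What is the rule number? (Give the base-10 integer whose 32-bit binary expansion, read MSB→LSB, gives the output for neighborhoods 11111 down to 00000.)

3977929204

  nb #####: next=#  (t=0,i=0, bit31=1)
  nb ####.: next=#  (t=0,i=3, bit30=1)
  nb ###.#: next=#  (t=1,i=9, bit29=1)
  nb ###..: next=.  (t=0,i=4, bit28=0)
  nb ##.##: next=#  (t=2,i=6, bit27=1)
  nb ##.#.: next=#  (t=1,i=10, bit26=1)
  nb ##..#: next=.  (t=0,i=5, bit25=0)
  nb ##...: next=#  (t=1,i=4, bit24=1)
  nb #.###: next=.  (t=1,i=0, bit23=0)
  nb #.##.: next=.  (t=2,i=4, bit22=0)
  nb #.#.#: next=.  (t=1,i=11, bit21=0)
  nb #.#..: next=#  (t=3,i=11, bit20=1)
  nb #..##: next=#  (t=3,i=0, bit19=1)
  nb #..#.: next=.  (t=0,i=6, bit18=0)
  nb #...#: next=#  (t=0,i=9, bit17=1)
  nb #....: next=.  (t=2,i=12, bit16=0)
  nb .####: next=.  (t=0,i=12, bit15=0)
  nb .###.: next=#  (t=1,i=8, bit14=1)
  nb .##.#: next=#  (t=2,i=5, bit13=1)
  nb .##..: next=.  (t=3,i=2, bit12=0)
  nb .#.##: next=.  (t=1,i=12, bit11=0)
  nb .#.#.: next=.  (t=3,i=10, bit10=0)
  nb .#..#: next=.  (t=3,i=12, bit9=0)
  nb .#...: next=#  (t=0,i=8, bit8=1)
  nb ..###: next=#  (t=0,i=11, bit7=1)
  nb ..##.: next=#  (t=3,i=1, bit6=1)
  nb ..#.#: next=#  (t=2,i=2, bit5=1)
  nb ..#..: next=#  (t=0,i=7, bit4=1)
  nb ...##: next=.  (t=0,i=10, bit3=0)
  nb ...#.: next=#  (t=2,i=1, bit2=1)
  nb ....#: next=.  (t=2,i=0, bit1=0)
  nb .....: next=.  (t=5,i=0, bit0=0)
  bits 11101101000110100110000111110100 = 3977929204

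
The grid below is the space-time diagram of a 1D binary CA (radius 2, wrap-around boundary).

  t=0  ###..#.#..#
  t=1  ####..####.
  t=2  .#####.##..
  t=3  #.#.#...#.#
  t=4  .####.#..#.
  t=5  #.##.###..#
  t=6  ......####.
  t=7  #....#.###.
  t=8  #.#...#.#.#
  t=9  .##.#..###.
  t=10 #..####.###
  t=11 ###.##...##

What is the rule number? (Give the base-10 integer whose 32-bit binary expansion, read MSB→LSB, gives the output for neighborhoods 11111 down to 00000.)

1446764040

  #####|.  b31=0 t=2,i=3
  ####.|#  b30=1 t=0,i=1
  ###.#|.  b29=0 t=1,i=9
  ###..|#  b28=1 t=0,i=2
  ##.##|.  b27=0 t=1,i=10
  ##.#.|#  b26=1 t=3,i=1
  ##..#|#  b25=1 t=0,i=3
  ##...|.  b24=0 t=2,i=9
  #.###|.  b23=0 t=1,i=0
  #.##.|.  b22=0 t=2,i=7
  #.#.#|#  b21=1 t=3,i=2
  #.#..|#  b20=1 t=0,i=7
  #..##|#  b19=1 t=0,i=9
  #..#.|.  b18=0 t=0,i=4
  #...#|#  b17=1 t=2,i=10
  #....|#  b16=1 t=6,i=0
  .####|#  b15=1 t=0,i=0
  .###.|#  b14=1 t=5,i=6
  .##.#|.  b13=0 t=3,i=0
  .##..|#  b12=1 t=2,i=8
  .#.##|#  b11=1 t=3,i=9
  .#.#.|#  b10=1 t=0,i=6
  .#..#|#  b9=1 t=0,i=8
  .#...|.  b8=0 t=3,i=5
  ..###|.  b7=0 t=0,i=10
  ..##.|.  b6=0 t=5,i=10
  ..#.#|.  b5=0 t=0,i=5
  ..#..|.  b4=0 t=4,i=9
  ...##|#  b3=1 t=2,i=0
  ...#.|.  b2=0 t=3,i=7
  ....#|.  b1=0 t=6,i=4
  .....|.  b0=0 t=6,i=1
  bits 01010110001110111101111000001000 = 1446764040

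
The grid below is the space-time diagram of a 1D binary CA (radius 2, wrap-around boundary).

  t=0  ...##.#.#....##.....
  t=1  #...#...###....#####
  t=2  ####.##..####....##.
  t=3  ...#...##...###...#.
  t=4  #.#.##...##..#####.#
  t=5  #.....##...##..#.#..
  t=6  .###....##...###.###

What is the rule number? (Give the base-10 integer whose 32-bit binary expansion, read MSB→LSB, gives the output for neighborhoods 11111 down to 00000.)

  #####|#  b31=1 t=1,i=17
  ####.|.  b30=0 t=1,i=19
  ###.#|#  b29=1 t=2,i=3
  ###..|#  b28=1 t=1,i=0
  ##.##|.  b27=0 t=2,i=4
  ##.#.|.  b26=0 t=0,i=5
  ##..#|#  b25=1 t=2,i=7
  ##...|#  b24=1 t=0,i=15
  #.###|.  b23=0 t=2,i=0
  #.##.|.  b22=0 t=2,i=5
  #.#.#|.  b21=0 t=0,i=6
  #.#..|#  b20=1 t=0,i=8
  #..##|#  b19=1 t=2,i=8
  #..#.|#  b18=1 t=5,i=14
  #...#|#  b17=1 t=1,i=2
  #....|#  b16=1 t=0,i=10
  .####|.  b15=0 t=1,i=16
  .###.|#  b14=1 t=1,i=9
  .##.#|#  b13=1 t=0,i=4
  .##..|.  b12=0 t=0,i=14
  .#.##|.  b11=0 t=4,i=3
  .#.#.|.  b10=0 t=0,i=7
  .#..#|#  b9=1 t=5,i=18
  .#...|#  b8=1 t=0,i=9
  ..###|.  b7=0 t=1,i=8
  ..##.|.  b6=0 t=0,i=3
  ..#.#|#  b5=1 t=5,i=15
  ..#..|.  b4=0 t=1,i=4
  ...##|.  b3=0 t=0,i=2
  ...#.|#  b2=1 t=1,i=3
  ....#|.  b1=0 t=0,i=1
  .....|#  b0=1 t=0,i=0
  bits 10110011000111110110001100100101 = 3005178661

3005178661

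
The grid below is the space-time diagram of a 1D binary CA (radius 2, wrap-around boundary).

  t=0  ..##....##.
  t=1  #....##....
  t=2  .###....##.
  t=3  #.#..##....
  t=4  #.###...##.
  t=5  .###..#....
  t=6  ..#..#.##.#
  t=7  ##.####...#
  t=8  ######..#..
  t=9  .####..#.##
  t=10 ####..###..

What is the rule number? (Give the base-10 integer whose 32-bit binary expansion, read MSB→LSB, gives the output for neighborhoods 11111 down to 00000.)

  ##### -> #   bit 31 = 1  t=8,i=2
  ####. -> #   bit 30 = 1  t=7,i=5
  ###.# -> #   bit 29 = 1  t=7,i=1
  ###.. -> .   bit 28 = 0  t=2,i=3
  ##.## -> #   bit 27 = 1  t=7,i=2
  ##.#. -> .   bit 26 = 0  t=4,i=10
  ##..# -> .   bit 25 = 0  t=2,i=10
  ##... -> .   bit 24 = 0  t=0,i=4
  #.### -> #   bit 23 = 1  t=4,i=2
  #.##. -> .   bit 22 = 0  t=6,i=7
  #.#.# -> .   bit 21 = 0  t=4,i=0
  #.#.. -> #   bit 20 = 1  t=3,i=2
  #..## -> #   bit 19 = 1  t=2,i=0
  #..#. -> #   bit 18 = 1  t=5,i=5
  #...# -> #   bit 17 = 1  t=0,i=0
  #.... -> #   bit 16 = 1  t=0,i=5
  .#### -> #   bit 15 = 1  t=7,i=4
  .###. -> #   bit 14 = 1  t=2,i=2
  .##.# -> .   bit 13 = 0  t=4,i=9
  .##.. -> .   bit 12 = 0  t=0,i=3
  .#.## -> #   bit 11 = 1  t=4,i=1
  .#.#. -> .   bit 10 = 0  t=3,i=1
  .#..# -> #   bit 9 = 1  t=3,i=3
  .#... -> #   bit 8 = 1  t=1,i=1
  ..### -> .   bit 7 = 0  t=2,i=1
  ..##. -> .   bit 6 = 0  t=0,i=2
  ..#.# -> #   bit 5 = 1  t=3,i=0
  ..#.. -> .   bit 4 = 0  t=1,i=0
  ...## -> .   bit 3 = 0  t=0,i=1
  ...#. -> .   bit 2 = 0  t=1,i=10
  ....# -> #   bit 1 = 1  t=0,i=6
  ..... -> .   bit 0 = 0  t=5,i=9
  bits 11101000100111111100101100100010 = 3902786338

3902786338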